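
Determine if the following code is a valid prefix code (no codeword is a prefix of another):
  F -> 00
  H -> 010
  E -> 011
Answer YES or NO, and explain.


Checking each pair (does one codeword prefix another?):
  F='00' vs H='010': no prefix
  F='00' vs E='011': no prefix
  H='010' vs F='00': no prefix
  H='010' vs E='011': no prefix
  E='011' vs F='00': no prefix
  E='011' vs H='010': no prefix
No violation found over all pairs.

YES -- this is a valid prefix code. No codeword is a prefix of any other codeword.


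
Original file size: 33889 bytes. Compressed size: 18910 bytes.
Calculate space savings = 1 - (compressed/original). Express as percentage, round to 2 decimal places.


ratio = compressed/original = 18910/33889 = 0.557998
savings = 1 - ratio = 1 - 0.557998 = 0.442002
as a percentage: 0.442002 * 100 = 44.2%

Space savings = 1 - 18910/33889 = 44.2%


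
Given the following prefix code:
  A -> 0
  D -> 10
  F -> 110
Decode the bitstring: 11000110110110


Decoding step by step:
Bits 110 -> F
Bits 0 -> A
Bits 0 -> A
Bits 110 -> F
Bits 110 -> F
Bits 110 -> F


Decoded message: FAAFFF


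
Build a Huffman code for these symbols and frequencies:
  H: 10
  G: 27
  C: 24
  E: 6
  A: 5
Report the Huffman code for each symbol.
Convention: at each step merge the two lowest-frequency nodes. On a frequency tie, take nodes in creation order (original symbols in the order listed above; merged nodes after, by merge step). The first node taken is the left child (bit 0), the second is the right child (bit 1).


Huffman tree construction:
Step 1: Merge A(5) + E(6) = 11
Step 2: Merge H(10) + (A+E)(11) = 21
Step 3: Merge (H+(A+E))(21) + C(24) = 45
Step 4: Merge G(27) + ((H+(A+E))+C)(45) = 72
Read each symbol's code off the tree from the root (left child = 0, right child = 1).

Codes:
  H: 100 (length 3)
  G: 0 (length 1)
  C: 11 (length 2)
  E: 1011 (length 4)
  A: 1010 (length 4)
Average code length: 149/72 = 2.0694 bits/symbol


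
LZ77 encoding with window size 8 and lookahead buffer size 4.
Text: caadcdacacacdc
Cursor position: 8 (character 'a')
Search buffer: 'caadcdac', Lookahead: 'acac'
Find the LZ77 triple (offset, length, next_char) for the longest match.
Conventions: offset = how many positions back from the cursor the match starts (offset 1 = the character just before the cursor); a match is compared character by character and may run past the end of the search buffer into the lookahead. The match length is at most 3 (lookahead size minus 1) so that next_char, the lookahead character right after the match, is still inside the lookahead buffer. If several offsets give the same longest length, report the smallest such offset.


Try each offset into the search buffer:
  offset=1 (pos 7, char 'c'): match length 0
  offset=2 (pos 6, char 'a'): match length 3
  offset=3 (pos 5, char 'd'): match length 0
  offset=4 (pos 4, char 'c'): match length 0
  offset=5 (pos 3, char 'd'): match length 0
  offset=6 (pos 2, char 'a'): match length 1
  offset=7 (pos 1, char 'a'): match length 1
  offset=8 (pos 0, char 'c'): match length 0
Longest match has length 3 at offset 2.
next_char = character at position 8 + 3 = 11 -> 'c'

Best match: offset=2, length=3 (matching 'aca' starting at position 6)
LZ77 triple: (2, 3, 'c')


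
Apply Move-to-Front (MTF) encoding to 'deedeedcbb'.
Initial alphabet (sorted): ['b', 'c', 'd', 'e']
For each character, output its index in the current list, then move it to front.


MTF encoding:
'd': index 2 in ['b', 'c', 'd', 'e'] -> ['d', 'b', 'c', 'e']
'e': index 3 in ['d', 'b', 'c', 'e'] -> ['e', 'd', 'b', 'c']
'e': index 0 in ['e', 'd', 'b', 'c'] -> ['e', 'd', 'b', 'c']
'd': index 1 in ['e', 'd', 'b', 'c'] -> ['d', 'e', 'b', 'c']
'e': index 1 in ['d', 'e', 'b', 'c'] -> ['e', 'd', 'b', 'c']
'e': index 0 in ['e', 'd', 'b', 'c'] -> ['e', 'd', 'b', 'c']
'd': index 1 in ['e', 'd', 'b', 'c'] -> ['d', 'e', 'b', 'c']
'c': index 3 in ['d', 'e', 'b', 'c'] -> ['c', 'd', 'e', 'b']
'b': index 3 in ['c', 'd', 'e', 'b'] -> ['b', 'c', 'd', 'e']
'b': index 0 in ['b', 'c', 'd', 'e'] -> ['b', 'c', 'd', 'e']


Output: [2, 3, 0, 1, 1, 0, 1, 3, 3, 0]


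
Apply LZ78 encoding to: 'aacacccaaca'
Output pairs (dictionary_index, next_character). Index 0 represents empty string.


LZ78 encoding steps:
Dictionary: {0: ''}
Step 1: w='' (idx 0), next='a' -> output (0, 'a'), add 'a' as idx 1
Step 2: w='a' (idx 1), next='c' -> output (1, 'c'), add 'ac' as idx 2
Step 3: w='ac' (idx 2), next='c' -> output (2, 'c'), add 'acc' as idx 3
Step 4: w='' (idx 0), next='c' -> output (0, 'c'), add 'c' as idx 4
Step 5: w='a' (idx 1), next='a' -> output (1, 'a'), add 'aa' as idx 5
Step 6: w='c' (idx 4), next='a' -> output (4, 'a'), add 'ca' as idx 6


Encoded: [(0, 'a'), (1, 'c'), (2, 'c'), (0, 'c'), (1, 'a'), (4, 'a')]


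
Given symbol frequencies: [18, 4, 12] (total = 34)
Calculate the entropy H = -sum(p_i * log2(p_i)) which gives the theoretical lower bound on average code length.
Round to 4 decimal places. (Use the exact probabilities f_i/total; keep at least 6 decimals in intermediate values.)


Per-symbol terms -p_i * log2(p_i) with p_i = f_i/34:
  p = 18/34 = 0.529412: log2(p) = -0.917538, -p*log2(p) = 0.485755
  p = 4/34 = 0.117647: log2(p) = -3.087463, -p*log2(p) = 0.363231
  p = 12/34 = 0.352941: log2(p) = -1.502500, -p*log2(p) = 0.530294
H = 0.485755 + 0.363231 + 0.530294 = 1.379280

H = 1.3793 bits/symbol


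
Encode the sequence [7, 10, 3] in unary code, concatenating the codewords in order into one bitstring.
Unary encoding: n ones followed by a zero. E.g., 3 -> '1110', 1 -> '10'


Encode each number as n ones followed by a terminating 0:
  7 -> 11111110 (8 bits)
  10 -> 11111111110 (11 bits)
  3 -> 1110 (4 bits)
Total length = 8 + 11 + 4 = 23 bits.

Unary([7, 10, 3]) = 11111110111111111101110 (23 bits)


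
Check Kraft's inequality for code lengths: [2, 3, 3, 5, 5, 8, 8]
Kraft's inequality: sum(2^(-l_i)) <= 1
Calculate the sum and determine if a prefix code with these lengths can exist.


Sum = 2^(-2) + 2^(-3) + 2^(-3) + 2^(-5) + 2^(-5) + 2^(-8) + 2^(-8)
    = 0.25 + 0.125 + 0.125 + 0.03125 + 0.03125 + 0.00390625 + 0.00390625
    = 146/256 = 0.5703125
Since 0.5703125 <= 1, Kraft's inequality IS satisfied.
A prefix code with these lengths CAN exist.

Kraft sum = 0.5703125. Satisfied.


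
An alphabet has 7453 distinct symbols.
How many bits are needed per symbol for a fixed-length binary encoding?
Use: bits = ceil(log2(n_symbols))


log2(7453) = 12.8636
Bracket: 2^12 = 4096 < 7453 <= 2^13 = 8192
So ceil(log2(7453)) = 13

bits = ceil(log2(7453)) = ceil(12.8636) = 13 bits


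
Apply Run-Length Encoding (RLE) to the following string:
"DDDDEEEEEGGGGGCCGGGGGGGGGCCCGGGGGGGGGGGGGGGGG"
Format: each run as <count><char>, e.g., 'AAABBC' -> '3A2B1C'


Scanning runs left to right:
  i=0: run of 'D' x 4 -> '4D'
  i=4: run of 'E' x 5 -> '5E'
  i=9: run of 'G' x 5 -> '5G'
  i=14: run of 'C' x 2 -> '2C'
  i=16: run of 'G' x 9 -> '9G'
  i=25: run of 'C' x 3 -> '3C'
  i=28: run of 'G' x 17 -> '17G'

RLE = 4D5E5G2C9G3C17G


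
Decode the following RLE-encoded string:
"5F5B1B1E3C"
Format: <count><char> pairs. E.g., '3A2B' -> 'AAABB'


Expanding each <count><char> pair:
  5F -> 'FFFFF'
  5B -> 'BBBBB'
  1B -> 'B'
  1E -> 'E'
  3C -> 'CCC'

Decoded = FFFFFBBBBBBECCC


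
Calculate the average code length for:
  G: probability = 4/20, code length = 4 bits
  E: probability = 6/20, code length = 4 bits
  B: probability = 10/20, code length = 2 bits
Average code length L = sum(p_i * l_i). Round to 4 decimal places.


Weighted contributions p_i * l_i:
  G: (4/20) * 4 = 16/20
  E: (6/20) * 4 = 24/20
  B: (10/20) * 2 = 20/20
Sum = (16 + 24 + 20)/20 = 60/20

L = 60/20 = 3.0000 bits/symbol


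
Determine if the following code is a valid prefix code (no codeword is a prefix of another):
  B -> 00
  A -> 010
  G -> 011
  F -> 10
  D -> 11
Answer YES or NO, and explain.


Checking each pair (does one codeword prefix another?):
  B='00' vs A='010': no prefix
  B='00' vs G='011': no prefix
  B='00' vs F='10': no prefix
  B='00' vs D='11': no prefix
  A='010' vs B='00': no prefix
  A='010' vs G='011': no prefix
  A='010' vs F='10': no prefix
  A='010' vs D='11': no prefix
  G='011' vs B='00': no prefix
  G='011' vs A='010': no prefix
  G='011' vs F='10': no prefix
  G='011' vs D='11': no prefix
  F='10' vs B='00': no prefix
  F='10' vs A='010': no prefix
  F='10' vs G='011': no prefix
  F='10' vs D='11': no prefix
  D='11' vs B='00': no prefix
  D='11' vs A='010': no prefix
  D='11' vs G='011': no prefix
  D='11' vs F='10': no prefix
No violation found over all pairs.

YES -- this is a valid prefix code. No codeword is a prefix of any other codeword.


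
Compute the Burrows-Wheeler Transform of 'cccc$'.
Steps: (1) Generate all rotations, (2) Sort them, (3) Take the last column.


Rotations (sorted):
  0: $cccc -> last char: c
  1: c$ccc -> last char: c
  2: cc$cc -> last char: c
  3: ccc$c -> last char: c
  4: cccc$ -> last char: $


BWT = cccc$


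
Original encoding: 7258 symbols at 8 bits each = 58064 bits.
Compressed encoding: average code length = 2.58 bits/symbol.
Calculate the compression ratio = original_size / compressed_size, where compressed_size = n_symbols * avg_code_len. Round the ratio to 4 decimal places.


original_size = n_symbols * orig_bits = 7258 * 8 = 58064 bits
compressed_size = n_symbols * avg_code_len = 7258 * 2.58 = 18725.64 bits
ratio = original_size / compressed_size = 58064 / 18725.64 = 3.1008

Compression ratio = 3.1008


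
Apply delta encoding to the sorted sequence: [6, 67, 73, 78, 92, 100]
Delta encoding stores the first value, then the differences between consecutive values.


First value: 6
Deltas:
  67 - 6 = 61
  73 - 67 = 6
  78 - 73 = 5
  92 - 78 = 14
  100 - 92 = 8


Delta encoded: [6, 61, 6, 5, 14, 8]


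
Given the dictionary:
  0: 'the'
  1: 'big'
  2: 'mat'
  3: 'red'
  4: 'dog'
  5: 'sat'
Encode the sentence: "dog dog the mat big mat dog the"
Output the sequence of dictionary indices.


Look up each word in the dictionary:
  'dog' -> 4
  'dog' -> 4
  'the' -> 0
  'mat' -> 2
  'big' -> 1
  'mat' -> 2
  'dog' -> 4
  'the' -> 0

Encoded: [4, 4, 0, 2, 1, 2, 4, 0]


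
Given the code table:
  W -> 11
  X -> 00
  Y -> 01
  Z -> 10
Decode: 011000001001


Decoding:
01 -> Y
10 -> Z
00 -> X
00 -> X
10 -> Z
01 -> Y


Result: YZXXZY


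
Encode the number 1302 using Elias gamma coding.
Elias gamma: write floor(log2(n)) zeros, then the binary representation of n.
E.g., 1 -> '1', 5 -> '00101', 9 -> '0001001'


num_bits = floor(log2(1302)) + 1 = 11
leading_zeros = num_bits - 1 = 10
binary(1302) = 10100010110

Elias gamma(1302) = '0000000000' + '10100010110' = 000000000010100010110 (21 bits)


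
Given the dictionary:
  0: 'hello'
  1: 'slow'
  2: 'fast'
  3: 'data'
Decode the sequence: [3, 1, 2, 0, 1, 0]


Look up each index in the dictionary:
  3 -> 'data'
  1 -> 'slow'
  2 -> 'fast'
  0 -> 'hello'
  1 -> 'slow'
  0 -> 'hello'

Decoded: "data slow fast hello slow hello"


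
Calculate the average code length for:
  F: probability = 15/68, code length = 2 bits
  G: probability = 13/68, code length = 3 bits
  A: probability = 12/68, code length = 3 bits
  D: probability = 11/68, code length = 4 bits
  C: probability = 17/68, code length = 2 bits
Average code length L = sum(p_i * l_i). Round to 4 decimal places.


Weighted contributions p_i * l_i:
  F: (15/68) * 2 = 30/68
  G: (13/68) * 3 = 39/68
  A: (12/68) * 3 = 36/68
  D: (11/68) * 4 = 44/68
  C: (17/68) * 2 = 34/68
Sum = (30 + 39 + 36 + 44 + 34)/68 = 183/68

L = 183/68 = 2.6912 bits/symbol


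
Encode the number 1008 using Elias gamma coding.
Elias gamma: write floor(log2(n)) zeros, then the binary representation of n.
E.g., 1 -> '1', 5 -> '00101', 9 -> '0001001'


num_bits = floor(log2(1008)) + 1 = 10
leading_zeros = num_bits - 1 = 9
binary(1008) = 1111110000

Elias gamma(1008) = '000000000' + '1111110000' = 0000000001111110000 (19 bits)


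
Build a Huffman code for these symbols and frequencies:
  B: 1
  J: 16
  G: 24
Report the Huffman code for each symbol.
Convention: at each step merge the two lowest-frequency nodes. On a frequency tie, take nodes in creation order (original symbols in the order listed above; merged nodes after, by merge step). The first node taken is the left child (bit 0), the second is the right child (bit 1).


Huffman tree construction:
Step 1: Merge B(1) + J(16) = 17
Step 2: Merge (B+J)(17) + G(24) = 41
Read each symbol's code off the tree from the root (left child = 0, right child = 1).

Codes:
  B: 00 (length 2)
  J: 01 (length 2)
  G: 1 (length 1)
Average code length: 58/41 = 1.4146 bits/symbol


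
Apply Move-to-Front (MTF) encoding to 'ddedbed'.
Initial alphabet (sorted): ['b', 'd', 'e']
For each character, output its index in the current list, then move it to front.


MTF encoding:
'd': index 1 in ['b', 'd', 'e'] -> ['d', 'b', 'e']
'd': index 0 in ['d', 'b', 'e'] -> ['d', 'b', 'e']
'e': index 2 in ['d', 'b', 'e'] -> ['e', 'd', 'b']
'd': index 1 in ['e', 'd', 'b'] -> ['d', 'e', 'b']
'b': index 2 in ['d', 'e', 'b'] -> ['b', 'd', 'e']
'e': index 2 in ['b', 'd', 'e'] -> ['e', 'b', 'd']
'd': index 2 in ['e', 'b', 'd'] -> ['d', 'e', 'b']


Output: [1, 0, 2, 1, 2, 2, 2]


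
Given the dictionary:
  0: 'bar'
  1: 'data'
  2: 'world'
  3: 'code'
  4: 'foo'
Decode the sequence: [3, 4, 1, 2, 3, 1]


Look up each index in the dictionary:
  3 -> 'code'
  4 -> 'foo'
  1 -> 'data'
  2 -> 'world'
  3 -> 'code'
  1 -> 'data'

Decoded: "code foo data world code data"


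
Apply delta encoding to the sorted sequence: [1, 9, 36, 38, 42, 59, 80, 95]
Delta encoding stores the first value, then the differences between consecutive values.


First value: 1
Deltas:
  9 - 1 = 8
  36 - 9 = 27
  38 - 36 = 2
  42 - 38 = 4
  59 - 42 = 17
  80 - 59 = 21
  95 - 80 = 15


Delta encoded: [1, 8, 27, 2, 4, 17, 21, 15]


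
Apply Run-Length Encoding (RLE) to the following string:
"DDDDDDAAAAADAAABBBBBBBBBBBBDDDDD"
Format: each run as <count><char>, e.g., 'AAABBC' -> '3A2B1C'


Scanning runs left to right:
  i=0: run of 'D' x 6 -> '6D'
  i=6: run of 'A' x 5 -> '5A'
  i=11: run of 'D' x 1 -> '1D'
  i=12: run of 'A' x 3 -> '3A'
  i=15: run of 'B' x 12 -> '12B'
  i=27: run of 'D' x 5 -> '5D'

RLE = 6D5A1D3A12B5D


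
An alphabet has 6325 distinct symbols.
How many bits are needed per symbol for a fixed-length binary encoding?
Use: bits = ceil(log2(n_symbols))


log2(6325) = 12.6268
Bracket: 2^12 = 4096 < 6325 <= 2^13 = 8192
So ceil(log2(6325)) = 13

bits = ceil(log2(6325)) = ceil(12.6268) = 13 bits


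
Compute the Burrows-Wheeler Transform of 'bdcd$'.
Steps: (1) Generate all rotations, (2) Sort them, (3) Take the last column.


Rotations (sorted):
  0: $bdcd -> last char: d
  1: bdcd$ -> last char: $
  2: cd$bd -> last char: d
  3: d$bdc -> last char: c
  4: dcd$b -> last char: b


BWT = d$dcb


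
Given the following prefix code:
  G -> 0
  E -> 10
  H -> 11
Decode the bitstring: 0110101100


Decoding step by step:
Bits 0 -> G
Bits 11 -> H
Bits 0 -> G
Bits 10 -> E
Bits 11 -> H
Bits 0 -> G
Bits 0 -> G


Decoded message: GHGEHGG


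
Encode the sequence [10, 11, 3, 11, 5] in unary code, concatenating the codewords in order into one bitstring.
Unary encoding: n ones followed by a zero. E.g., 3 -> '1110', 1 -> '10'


Encode each number as n ones followed by a terminating 0:
  10 -> 11111111110 (11 bits)
  11 -> 111111111110 (12 bits)
  3 -> 1110 (4 bits)
  11 -> 111111111110 (12 bits)
  5 -> 111110 (6 bits)
Total length = 11 + 12 + 4 + 12 + 6 = 45 bits.

Unary([10, 11, 3, 11, 5]) = 111111111101111111111101110111111111110111110 (45 bits)


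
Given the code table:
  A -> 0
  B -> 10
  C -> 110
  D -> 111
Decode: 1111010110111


Decoding:
111 -> D
10 -> B
10 -> B
110 -> C
111 -> D


Result: DBBCD


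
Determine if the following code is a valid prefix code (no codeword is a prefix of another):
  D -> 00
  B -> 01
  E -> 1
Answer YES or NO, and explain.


Checking each pair (does one codeword prefix another?):
  D='00' vs B='01': no prefix
  D='00' vs E='1': no prefix
  B='01' vs D='00': no prefix
  B='01' vs E='1': no prefix
  E='1' vs D='00': no prefix
  E='1' vs B='01': no prefix
No violation found over all pairs.

YES -- this is a valid prefix code. No codeword is a prefix of any other codeword.


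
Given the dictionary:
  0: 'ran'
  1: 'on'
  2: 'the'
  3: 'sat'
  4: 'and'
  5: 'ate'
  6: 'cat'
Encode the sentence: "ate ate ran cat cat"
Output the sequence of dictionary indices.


Look up each word in the dictionary:
  'ate' -> 5
  'ate' -> 5
  'ran' -> 0
  'cat' -> 6
  'cat' -> 6

Encoded: [5, 5, 0, 6, 6]


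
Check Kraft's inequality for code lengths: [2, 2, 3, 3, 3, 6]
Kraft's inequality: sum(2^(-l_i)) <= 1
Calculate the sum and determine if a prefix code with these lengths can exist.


Sum = 2^(-2) + 2^(-2) + 2^(-3) + 2^(-3) + 2^(-3) + 2^(-6)
    = 0.25 + 0.25 + 0.125 + 0.125 + 0.125 + 0.015625
    = 57/64 = 0.890625
Since 0.890625 <= 1, Kraft's inequality IS satisfied.
A prefix code with these lengths CAN exist.

Kraft sum = 0.890625. Satisfied.


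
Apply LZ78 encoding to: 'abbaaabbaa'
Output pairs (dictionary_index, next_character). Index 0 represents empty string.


LZ78 encoding steps:
Dictionary: {0: ''}
Step 1: w='' (idx 0), next='a' -> output (0, 'a'), add 'a' as idx 1
Step 2: w='' (idx 0), next='b' -> output (0, 'b'), add 'b' as idx 2
Step 3: w='b' (idx 2), next='a' -> output (2, 'a'), add 'ba' as idx 3
Step 4: w='a' (idx 1), next='a' -> output (1, 'a'), add 'aa' as idx 4
Step 5: w='b' (idx 2), next='b' -> output (2, 'b'), add 'bb' as idx 5
Step 6: w='aa' (idx 4), end of input -> output (4, '')


Encoded: [(0, 'a'), (0, 'b'), (2, 'a'), (1, 'a'), (2, 'b'), (4, '')]


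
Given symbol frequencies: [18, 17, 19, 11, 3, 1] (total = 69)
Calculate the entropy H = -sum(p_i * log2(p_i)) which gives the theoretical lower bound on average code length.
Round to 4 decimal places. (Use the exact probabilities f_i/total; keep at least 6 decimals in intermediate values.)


Per-symbol terms -p_i * log2(p_i) with p_i = f_i/69:
  p = 18/69 = 0.260870: log2(p) = -1.938599, -p*log2(p) = 0.505722
  p = 17/69 = 0.246377: log2(p) = -2.021062, -p*log2(p) = 0.497943
  p = 19/69 = 0.275362: log2(p) = -1.860597, -p*log2(p) = 0.512338
  p = 11/69 = 0.159420: log2(p) = -2.649093, -p*log2(p) = 0.422319
  p = 3/69 = 0.043478: log2(p) = -4.523562, -p*log2(p) = 0.196677
  p = 1/69 = 0.014493: log2(p) = -6.108524, -p*log2(p) = 0.088529
H = 0.505722 + 0.497943 + 0.512338 + 0.422319 + 0.196677 + 0.088529 = 2.223528

H = 2.2235 bits/symbol


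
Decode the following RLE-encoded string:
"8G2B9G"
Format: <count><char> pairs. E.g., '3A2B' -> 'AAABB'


Expanding each <count><char> pair:
  8G -> 'GGGGGGGG'
  2B -> 'BB'
  9G -> 'GGGGGGGGG'

Decoded = GGGGGGGGBBGGGGGGGGG


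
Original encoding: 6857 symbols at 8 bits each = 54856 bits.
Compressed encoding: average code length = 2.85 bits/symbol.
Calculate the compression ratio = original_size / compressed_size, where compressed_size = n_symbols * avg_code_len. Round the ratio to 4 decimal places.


original_size = n_symbols * orig_bits = 6857 * 8 = 54856 bits
compressed_size = n_symbols * avg_code_len = 6857 * 2.85 = 19542.45 bits
ratio = original_size / compressed_size = 54856 / 19542.45 = 2.807

Compression ratio = 2.807


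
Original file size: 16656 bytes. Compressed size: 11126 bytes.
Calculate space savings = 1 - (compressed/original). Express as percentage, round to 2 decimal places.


ratio = compressed/original = 11126/16656 = 0.667988
savings = 1 - ratio = 1 - 0.667988 = 0.332012
as a percentage: 0.332012 * 100 = 33.2%

Space savings = 1 - 11126/16656 = 33.2%


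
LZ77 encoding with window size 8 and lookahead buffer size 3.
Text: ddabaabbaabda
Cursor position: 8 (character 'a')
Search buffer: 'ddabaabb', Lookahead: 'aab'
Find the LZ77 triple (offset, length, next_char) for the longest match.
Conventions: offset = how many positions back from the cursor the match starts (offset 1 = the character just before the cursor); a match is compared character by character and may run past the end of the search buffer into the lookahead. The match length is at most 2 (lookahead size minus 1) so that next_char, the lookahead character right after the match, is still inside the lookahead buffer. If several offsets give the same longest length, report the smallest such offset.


Try each offset into the search buffer:
  offset=1 (pos 7, char 'b'): match length 0
  offset=2 (pos 6, char 'b'): match length 0
  offset=3 (pos 5, char 'a'): match length 1
  offset=4 (pos 4, char 'a'): match length 2
  offset=5 (pos 3, char 'b'): match length 0
  offset=6 (pos 2, char 'a'): match length 1
  offset=7 (pos 1, char 'd'): match length 0
  offset=8 (pos 0, char 'd'): match length 0
Longest match has length 2 at offset 4.
next_char = character at position 8 + 2 = 10 -> 'b'

Best match: offset=4, length=2 (matching 'aa' starting at position 4)
LZ77 triple: (4, 2, 'b')


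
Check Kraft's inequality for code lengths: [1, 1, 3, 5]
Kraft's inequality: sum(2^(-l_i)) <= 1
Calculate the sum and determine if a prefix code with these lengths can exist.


Sum = 2^(-1) + 2^(-1) + 2^(-3) + 2^(-5)
    = 0.5 + 0.5 + 0.125 + 0.03125
    = 37/32 = 1.15625
Since 1.15625 > 1, Kraft's inequality is NOT satisfied.
A prefix code with these lengths CANNOT exist.

Kraft sum = 1.15625. Not satisfied.


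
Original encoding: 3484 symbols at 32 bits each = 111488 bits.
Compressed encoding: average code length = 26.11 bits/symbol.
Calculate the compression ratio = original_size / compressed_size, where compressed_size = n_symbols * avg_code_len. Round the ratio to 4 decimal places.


original_size = n_symbols * orig_bits = 3484 * 32 = 111488 bits
compressed_size = n_symbols * avg_code_len = 3484 * 26.11 = 90967.24 bits
ratio = original_size / compressed_size = 111488 / 90967.24 = 1.2256

Compression ratio = 1.2256


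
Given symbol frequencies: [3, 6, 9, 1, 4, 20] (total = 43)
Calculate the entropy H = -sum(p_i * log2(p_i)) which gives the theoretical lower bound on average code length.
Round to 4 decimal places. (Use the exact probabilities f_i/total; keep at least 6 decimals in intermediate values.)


Per-symbol terms -p_i * log2(p_i) with p_i = f_i/43:
  p = 3/43 = 0.069767: log2(p) = -3.841302, -p*log2(p) = 0.267998
  p = 6/43 = 0.139535: log2(p) = -2.841302, -p*log2(p) = 0.396461
  p = 9/43 = 0.209302: log2(p) = -2.256340, -p*log2(p) = 0.472257
  p = 1/43 = 0.023256: log2(p) = -5.426265, -p*log2(p) = 0.126192
  p = 4/43 = 0.093023: log2(p) = -3.426265, -p*log2(p) = 0.318722
  p = 20/43 = 0.465116: log2(p) = -1.104337, -p*log2(p) = 0.513645
H = 0.267998 + 0.396461 + 0.472257 + 0.126192 + 0.318722 + 0.513645 = 2.095275

H = 2.0953 bits/symbol


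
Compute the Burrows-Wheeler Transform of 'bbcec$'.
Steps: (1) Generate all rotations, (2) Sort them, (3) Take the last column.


Rotations (sorted):
  0: $bbcec -> last char: c
  1: bbcec$ -> last char: $
  2: bcec$b -> last char: b
  3: c$bbce -> last char: e
  4: cec$bb -> last char: b
  5: ec$bbc -> last char: c


BWT = c$bebc


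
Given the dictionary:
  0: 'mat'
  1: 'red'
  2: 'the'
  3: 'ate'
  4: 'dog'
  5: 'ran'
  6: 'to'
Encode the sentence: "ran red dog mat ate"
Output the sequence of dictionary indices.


Look up each word in the dictionary:
  'ran' -> 5
  'red' -> 1
  'dog' -> 4
  'mat' -> 0
  'ate' -> 3

Encoded: [5, 1, 4, 0, 3]


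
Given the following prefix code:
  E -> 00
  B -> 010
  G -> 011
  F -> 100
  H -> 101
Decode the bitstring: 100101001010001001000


Decoding step by step:
Bits 100 -> F
Bits 101 -> H
Bits 00 -> E
Bits 101 -> H
Bits 00 -> E
Bits 010 -> B
Bits 010 -> B
Bits 00 -> E


Decoded message: FHEHEBBE


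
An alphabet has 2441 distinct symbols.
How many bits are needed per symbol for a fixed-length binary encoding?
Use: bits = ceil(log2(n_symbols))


log2(2441) = 11.2533
Bracket: 2^11 = 2048 < 2441 <= 2^12 = 4096
So ceil(log2(2441)) = 12

bits = ceil(log2(2441)) = ceil(11.2533) = 12 bits


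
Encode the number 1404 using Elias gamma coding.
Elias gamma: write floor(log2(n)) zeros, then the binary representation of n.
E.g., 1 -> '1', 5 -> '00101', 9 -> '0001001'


num_bits = floor(log2(1404)) + 1 = 11
leading_zeros = num_bits - 1 = 10
binary(1404) = 10101111100

Elias gamma(1404) = '0000000000' + '10101111100' = 000000000010101111100 (21 bits)


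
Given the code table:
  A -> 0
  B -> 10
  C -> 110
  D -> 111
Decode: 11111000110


Decoding:
111 -> D
110 -> C
0 -> A
0 -> A
110 -> C


Result: DCAAC


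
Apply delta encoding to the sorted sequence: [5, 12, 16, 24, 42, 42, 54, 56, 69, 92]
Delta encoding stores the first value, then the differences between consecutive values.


First value: 5
Deltas:
  12 - 5 = 7
  16 - 12 = 4
  24 - 16 = 8
  42 - 24 = 18
  42 - 42 = 0
  54 - 42 = 12
  56 - 54 = 2
  69 - 56 = 13
  92 - 69 = 23


Delta encoded: [5, 7, 4, 8, 18, 0, 12, 2, 13, 23]


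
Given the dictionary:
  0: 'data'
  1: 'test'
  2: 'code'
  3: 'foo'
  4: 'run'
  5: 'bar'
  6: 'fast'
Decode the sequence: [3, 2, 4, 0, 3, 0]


Look up each index in the dictionary:
  3 -> 'foo'
  2 -> 'code'
  4 -> 'run'
  0 -> 'data'
  3 -> 'foo'
  0 -> 'data'

Decoded: "foo code run data foo data"


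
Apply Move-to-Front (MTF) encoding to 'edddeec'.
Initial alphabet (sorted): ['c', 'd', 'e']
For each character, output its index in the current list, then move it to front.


MTF encoding:
'e': index 2 in ['c', 'd', 'e'] -> ['e', 'c', 'd']
'd': index 2 in ['e', 'c', 'd'] -> ['d', 'e', 'c']
'd': index 0 in ['d', 'e', 'c'] -> ['d', 'e', 'c']
'd': index 0 in ['d', 'e', 'c'] -> ['d', 'e', 'c']
'e': index 1 in ['d', 'e', 'c'] -> ['e', 'd', 'c']
'e': index 0 in ['e', 'd', 'c'] -> ['e', 'd', 'c']
'c': index 2 in ['e', 'd', 'c'] -> ['c', 'e', 'd']


Output: [2, 2, 0, 0, 1, 0, 2]


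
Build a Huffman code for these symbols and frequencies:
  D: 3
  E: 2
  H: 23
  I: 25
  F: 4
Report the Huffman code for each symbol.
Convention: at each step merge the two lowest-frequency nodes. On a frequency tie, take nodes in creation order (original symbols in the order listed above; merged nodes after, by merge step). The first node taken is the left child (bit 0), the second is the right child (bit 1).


Huffman tree construction:
Step 1: Merge E(2) + D(3) = 5
Step 2: Merge F(4) + (E+D)(5) = 9
Step 3: Merge (F+(E+D))(9) + H(23) = 32
Step 4: Merge I(25) + ((F+(E+D))+H)(32) = 57
Read each symbol's code off the tree from the root (left child = 0, right child = 1).

Codes:
  D: 1011 (length 4)
  E: 1010 (length 4)
  H: 11 (length 2)
  I: 0 (length 1)
  F: 100 (length 3)
Average code length: 103/57 = 1.8070 bits/symbol


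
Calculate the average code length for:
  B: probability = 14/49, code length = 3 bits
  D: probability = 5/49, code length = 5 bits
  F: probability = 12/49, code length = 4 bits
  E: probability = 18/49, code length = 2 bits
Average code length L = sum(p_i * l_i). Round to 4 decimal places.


Weighted contributions p_i * l_i:
  B: (14/49) * 3 = 42/49
  D: (5/49) * 5 = 25/49
  F: (12/49) * 4 = 48/49
  E: (18/49) * 2 = 36/49
Sum = (42 + 25 + 48 + 36)/49 = 151/49

L = 151/49 = 3.0816 bits/symbol


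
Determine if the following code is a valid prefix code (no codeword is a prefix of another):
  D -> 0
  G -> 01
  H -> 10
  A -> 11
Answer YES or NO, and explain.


Checking each pair (does one codeword prefix another?):
  D='0' vs G='01': prefix -- VIOLATION

NO -- this is NOT a valid prefix code. D (0) is a prefix of G (01).


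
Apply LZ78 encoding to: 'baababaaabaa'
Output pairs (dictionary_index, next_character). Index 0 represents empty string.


LZ78 encoding steps:
Dictionary: {0: ''}
Step 1: w='' (idx 0), next='b' -> output (0, 'b'), add 'b' as idx 1
Step 2: w='' (idx 0), next='a' -> output (0, 'a'), add 'a' as idx 2
Step 3: w='a' (idx 2), next='b' -> output (2, 'b'), add 'ab' as idx 3
Step 4: w='ab' (idx 3), next='a' -> output (3, 'a'), add 'aba' as idx 4
Step 5: w='a' (idx 2), next='a' -> output (2, 'a'), add 'aa' as idx 5
Step 6: w='b' (idx 1), next='a' -> output (1, 'a'), add 'ba' as idx 6
Step 7: w='a' (idx 2), end of input -> output (2, '')


Encoded: [(0, 'b'), (0, 'a'), (2, 'b'), (3, 'a'), (2, 'a'), (1, 'a'), (2, '')]


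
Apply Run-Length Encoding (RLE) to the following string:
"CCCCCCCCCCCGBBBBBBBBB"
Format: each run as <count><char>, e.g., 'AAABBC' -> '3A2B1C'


Scanning runs left to right:
  i=0: run of 'C' x 11 -> '11C'
  i=11: run of 'G' x 1 -> '1G'
  i=12: run of 'B' x 9 -> '9B'

RLE = 11C1G9B


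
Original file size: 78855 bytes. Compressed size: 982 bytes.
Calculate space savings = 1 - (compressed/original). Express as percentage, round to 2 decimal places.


ratio = compressed/original = 982/78855 = 0.012453
savings = 1 - ratio = 1 - 0.012453 = 0.987547
as a percentage: 0.987547 * 100 = 98.75%

Space savings = 1 - 982/78855 = 98.75%


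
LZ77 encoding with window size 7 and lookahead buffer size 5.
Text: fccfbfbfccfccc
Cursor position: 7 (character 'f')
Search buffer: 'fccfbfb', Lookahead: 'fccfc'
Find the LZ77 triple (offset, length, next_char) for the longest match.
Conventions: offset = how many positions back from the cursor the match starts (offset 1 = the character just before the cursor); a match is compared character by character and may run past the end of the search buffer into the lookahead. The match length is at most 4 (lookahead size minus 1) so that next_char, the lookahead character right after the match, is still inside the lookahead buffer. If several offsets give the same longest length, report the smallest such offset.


Try each offset into the search buffer:
  offset=1 (pos 6, char 'b'): match length 0
  offset=2 (pos 5, char 'f'): match length 1
  offset=3 (pos 4, char 'b'): match length 0
  offset=4 (pos 3, char 'f'): match length 1
  offset=5 (pos 2, char 'c'): match length 0
  offset=6 (pos 1, char 'c'): match length 0
  offset=7 (pos 0, char 'f'): match length 4
Longest match has length 4 at offset 7.
next_char = character at position 7 + 4 = 11 -> 'c'

Best match: offset=7, length=4 (matching 'fccf' starting at position 0)
LZ77 triple: (7, 4, 'c')


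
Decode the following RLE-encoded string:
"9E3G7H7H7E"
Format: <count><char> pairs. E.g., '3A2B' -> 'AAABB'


Expanding each <count><char> pair:
  9E -> 'EEEEEEEEE'
  3G -> 'GGG'
  7H -> 'HHHHHHH'
  7H -> 'HHHHHHH'
  7E -> 'EEEEEEE'

Decoded = EEEEEEEEEGGGHHHHHHHHHHHHHHEEEEEEE


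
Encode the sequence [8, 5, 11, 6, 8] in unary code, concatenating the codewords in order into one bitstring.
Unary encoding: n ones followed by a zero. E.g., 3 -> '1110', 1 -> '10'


Encode each number as n ones followed by a terminating 0:
  8 -> 111111110 (9 bits)
  5 -> 111110 (6 bits)
  11 -> 111111111110 (12 bits)
  6 -> 1111110 (7 bits)
  8 -> 111111110 (9 bits)
Total length = 9 + 6 + 12 + 7 + 9 = 43 bits.

Unary([8, 5, 11, 6, 8]) = 1111111101111101111111111101111110111111110 (43 bits)


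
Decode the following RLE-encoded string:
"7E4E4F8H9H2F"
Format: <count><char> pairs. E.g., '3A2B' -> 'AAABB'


Expanding each <count><char> pair:
  7E -> 'EEEEEEE'
  4E -> 'EEEE'
  4F -> 'FFFF'
  8H -> 'HHHHHHHH'
  9H -> 'HHHHHHHHH'
  2F -> 'FF'

Decoded = EEEEEEEEEEEFFFFHHHHHHHHHHHHHHHHHFF


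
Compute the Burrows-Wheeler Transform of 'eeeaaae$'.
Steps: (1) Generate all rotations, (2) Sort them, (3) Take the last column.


Rotations (sorted):
  0: $eeeaaae -> last char: e
  1: aaae$eee -> last char: e
  2: aae$eeea -> last char: a
  3: ae$eeeaa -> last char: a
  4: e$eeeaaa -> last char: a
  5: eaaae$ee -> last char: e
  6: eeaaae$e -> last char: e
  7: eeeaaae$ -> last char: $


BWT = eeaaaee$


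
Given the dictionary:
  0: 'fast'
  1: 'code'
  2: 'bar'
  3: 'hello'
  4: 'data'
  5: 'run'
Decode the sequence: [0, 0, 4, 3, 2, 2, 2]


Look up each index in the dictionary:
  0 -> 'fast'
  0 -> 'fast'
  4 -> 'data'
  3 -> 'hello'
  2 -> 'bar'
  2 -> 'bar'
  2 -> 'bar'

Decoded: "fast fast data hello bar bar bar"


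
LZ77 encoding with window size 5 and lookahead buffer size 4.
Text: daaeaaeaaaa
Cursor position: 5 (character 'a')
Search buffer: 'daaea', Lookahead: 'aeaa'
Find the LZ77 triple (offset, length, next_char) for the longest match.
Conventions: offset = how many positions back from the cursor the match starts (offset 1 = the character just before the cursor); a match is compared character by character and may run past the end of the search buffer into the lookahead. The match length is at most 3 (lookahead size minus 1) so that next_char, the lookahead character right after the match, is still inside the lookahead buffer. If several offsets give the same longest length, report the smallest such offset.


Try each offset into the search buffer:
  offset=1 (pos 4, char 'a'): match length 1
  offset=2 (pos 3, char 'e'): match length 0
  offset=3 (pos 2, char 'a'): match length 3
  offset=4 (pos 1, char 'a'): match length 1
  offset=5 (pos 0, char 'd'): match length 0
Longest match has length 3 at offset 3.
next_char = character at position 5 + 3 = 8 -> 'a'

Best match: offset=3, length=3 (matching 'aea' starting at position 2)
LZ77 triple: (3, 3, 'a')


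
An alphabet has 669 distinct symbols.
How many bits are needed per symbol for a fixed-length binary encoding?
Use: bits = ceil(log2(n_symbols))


log2(669) = 9.3859
Bracket: 2^9 = 512 < 669 <= 2^10 = 1024
So ceil(log2(669)) = 10

bits = ceil(log2(669)) = ceil(9.3859) = 10 bits


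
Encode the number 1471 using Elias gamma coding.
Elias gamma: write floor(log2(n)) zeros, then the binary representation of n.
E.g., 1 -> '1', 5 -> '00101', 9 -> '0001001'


num_bits = floor(log2(1471)) + 1 = 11
leading_zeros = num_bits - 1 = 10
binary(1471) = 10110111111

Elias gamma(1471) = '0000000000' + '10110111111' = 000000000010110111111 (21 bits)


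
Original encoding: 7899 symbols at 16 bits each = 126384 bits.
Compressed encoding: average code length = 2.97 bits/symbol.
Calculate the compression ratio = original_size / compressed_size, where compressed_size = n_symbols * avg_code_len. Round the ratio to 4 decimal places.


original_size = n_symbols * orig_bits = 7899 * 16 = 126384 bits
compressed_size = n_symbols * avg_code_len = 7899 * 2.97 = 23460.03 bits
ratio = original_size / compressed_size = 126384 / 23460.03 = 5.3872

Compression ratio = 5.3872


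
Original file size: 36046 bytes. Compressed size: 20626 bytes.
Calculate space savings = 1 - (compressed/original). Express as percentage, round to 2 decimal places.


ratio = compressed/original = 20626/36046 = 0.572213
savings = 1 - ratio = 1 - 0.572213 = 0.427787
as a percentage: 0.427787 * 100 = 42.78%

Space savings = 1 - 20626/36046 = 42.78%


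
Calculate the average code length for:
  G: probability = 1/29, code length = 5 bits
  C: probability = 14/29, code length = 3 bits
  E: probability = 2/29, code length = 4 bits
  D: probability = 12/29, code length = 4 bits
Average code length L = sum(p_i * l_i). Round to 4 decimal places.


Weighted contributions p_i * l_i:
  G: (1/29) * 5 = 5/29
  C: (14/29) * 3 = 42/29
  E: (2/29) * 4 = 8/29
  D: (12/29) * 4 = 48/29
Sum = (5 + 42 + 8 + 48)/29 = 103/29

L = 103/29 = 3.5517 bits/symbol


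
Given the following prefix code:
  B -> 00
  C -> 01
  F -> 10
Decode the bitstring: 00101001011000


Decoding step by step:
Bits 00 -> B
Bits 10 -> F
Bits 10 -> F
Bits 01 -> C
Bits 01 -> C
Bits 10 -> F
Bits 00 -> B


Decoded message: BFFCCFB


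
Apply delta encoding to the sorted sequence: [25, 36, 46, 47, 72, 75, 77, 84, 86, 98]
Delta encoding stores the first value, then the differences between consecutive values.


First value: 25
Deltas:
  36 - 25 = 11
  46 - 36 = 10
  47 - 46 = 1
  72 - 47 = 25
  75 - 72 = 3
  77 - 75 = 2
  84 - 77 = 7
  86 - 84 = 2
  98 - 86 = 12


Delta encoded: [25, 11, 10, 1, 25, 3, 2, 7, 2, 12]


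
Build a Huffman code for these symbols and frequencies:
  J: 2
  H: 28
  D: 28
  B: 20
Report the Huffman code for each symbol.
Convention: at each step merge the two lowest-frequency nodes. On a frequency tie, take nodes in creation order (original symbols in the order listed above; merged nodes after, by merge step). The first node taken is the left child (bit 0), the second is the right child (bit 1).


Huffman tree construction:
Step 1: Merge J(2) + B(20) = 22
Step 2: Merge (J+B)(22) + H(28) = 50
Step 3: Merge D(28) + ((J+B)+H)(50) = 78
Read each symbol's code off the tree from the root (left child = 0, right child = 1).

Codes:
  J: 100 (length 3)
  H: 11 (length 2)
  D: 0 (length 1)
  B: 101 (length 3)
Average code length: 150/78 = 1.9231 bits/symbol


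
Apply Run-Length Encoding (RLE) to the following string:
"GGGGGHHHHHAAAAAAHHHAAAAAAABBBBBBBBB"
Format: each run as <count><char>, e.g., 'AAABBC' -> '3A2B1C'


Scanning runs left to right:
  i=0: run of 'G' x 5 -> '5G'
  i=5: run of 'H' x 5 -> '5H'
  i=10: run of 'A' x 6 -> '6A'
  i=16: run of 'H' x 3 -> '3H'
  i=19: run of 'A' x 7 -> '7A'
  i=26: run of 'B' x 9 -> '9B'

RLE = 5G5H6A3H7A9B


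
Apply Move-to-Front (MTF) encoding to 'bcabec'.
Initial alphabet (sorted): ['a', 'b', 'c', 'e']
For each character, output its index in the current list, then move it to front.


MTF encoding:
'b': index 1 in ['a', 'b', 'c', 'e'] -> ['b', 'a', 'c', 'e']
'c': index 2 in ['b', 'a', 'c', 'e'] -> ['c', 'b', 'a', 'e']
'a': index 2 in ['c', 'b', 'a', 'e'] -> ['a', 'c', 'b', 'e']
'b': index 2 in ['a', 'c', 'b', 'e'] -> ['b', 'a', 'c', 'e']
'e': index 3 in ['b', 'a', 'c', 'e'] -> ['e', 'b', 'a', 'c']
'c': index 3 in ['e', 'b', 'a', 'c'] -> ['c', 'e', 'b', 'a']


Output: [1, 2, 2, 2, 3, 3]


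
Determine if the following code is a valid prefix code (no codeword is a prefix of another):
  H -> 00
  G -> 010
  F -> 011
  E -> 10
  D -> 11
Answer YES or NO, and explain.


Checking each pair (does one codeword prefix another?):
  H='00' vs G='010': no prefix
  H='00' vs F='011': no prefix
  H='00' vs E='10': no prefix
  H='00' vs D='11': no prefix
  G='010' vs H='00': no prefix
  G='010' vs F='011': no prefix
  G='010' vs E='10': no prefix
  G='010' vs D='11': no prefix
  F='011' vs H='00': no prefix
  F='011' vs G='010': no prefix
  F='011' vs E='10': no prefix
  F='011' vs D='11': no prefix
  E='10' vs H='00': no prefix
  E='10' vs G='010': no prefix
  E='10' vs F='011': no prefix
  E='10' vs D='11': no prefix
  D='11' vs H='00': no prefix
  D='11' vs G='010': no prefix
  D='11' vs F='011': no prefix
  D='11' vs E='10': no prefix
No violation found over all pairs.

YES -- this is a valid prefix code. No codeword is a prefix of any other codeword.


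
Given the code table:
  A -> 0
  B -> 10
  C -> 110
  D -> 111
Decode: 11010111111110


Decoding:
110 -> C
10 -> B
111 -> D
111 -> D
110 -> C


Result: CBDDC


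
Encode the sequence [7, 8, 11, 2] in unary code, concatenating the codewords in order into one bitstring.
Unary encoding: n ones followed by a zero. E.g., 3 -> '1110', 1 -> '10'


Encode each number as n ones followed by a terminating 0:
  7 -> 11111110 (8 bits)
  8 -> 111111110 (9 bits)
  11 -> 111111111110 (12 bits)
  2 -> 110 (3 bits)
Total length = 8 + 9 + 12 + 3 = 32 bits.

Unary([7, 8, 11, 2]) = 11111110111111110111111111110110 (32 bits)


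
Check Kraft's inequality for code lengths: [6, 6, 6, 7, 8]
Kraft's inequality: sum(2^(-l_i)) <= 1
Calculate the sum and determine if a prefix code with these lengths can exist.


Sum = 2^(-6) + 2^(-6) + 2^(-6) + 2^(-7) + 2^(-8)
    = 0.015625 + 0.015625 + 0.015625 + 0.0078125 + 0.00390625
    = 15/256 = 0.05859375
Since 0.05859375 <= 1, Kraft's inequality IS satisfied.
A prefix code with these lengths CAN exist.

Kraft sum = 0.05859375. Satisfied.


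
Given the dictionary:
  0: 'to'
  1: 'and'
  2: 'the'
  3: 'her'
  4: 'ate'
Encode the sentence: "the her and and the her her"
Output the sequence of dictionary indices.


Look up each word in the dictionary:
  'the' -> 2
  'her' -> 3
  'and' -> 1
  'and' -> 1
  'the' -> 2
  'her' -> 3
  'her' -> 3

Encoded: [2, 3, 1, 1, 2, 3, 3]


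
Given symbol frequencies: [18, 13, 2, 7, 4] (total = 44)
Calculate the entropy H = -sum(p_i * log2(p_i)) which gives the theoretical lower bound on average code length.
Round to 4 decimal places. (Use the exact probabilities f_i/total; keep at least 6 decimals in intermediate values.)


Per-symbol terms -p_i * log2(p_i) with p_i = f_i/44:
  p = 18/44 = 0.409091: log2(p) = -1.289507, -p*log2(p) = 0.527525
  p = 13/44 = 0.295455: log2(p) = -1.758992, -p*log2(p) = 0.519702
  p = 2/44 = 0.045455: log2(p) = -4.459432, -p*log2(p) = 0.202701
  p = 7/44 = 0.159091: log2(p) = -2.652077, -p*log2(p) = 0.421921
  p = 4/44 = 0.090909: log2(p) = -3.459432, -p*log2(p) = 0.314494
H = 0.527525 + 0.519702 + 0.202701 + 0.421921 + 0.314494 = 1.986343

H = 1.9863 bits/symbol
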